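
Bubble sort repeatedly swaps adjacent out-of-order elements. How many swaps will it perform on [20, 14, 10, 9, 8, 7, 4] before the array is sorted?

Each adjacent swap fixes exactly one inversion, so the minimum swap count equals the number of inversions.
Count inversions — for each element, later elements that are smaller:
20: 14, 10, 9, 8, 7, 4 → 6
14: 10, 9, 8, 7, 4 → 5
10: 9, 8, 7, 4 → 4
9: 8, 7, 4 → 3
8: 7, 4 → 2
7: 4 → 1
4: none → 0
Total inversions: 6 + 5 + 4 + 3 + 2 + 1 + 0 = 21

There are 21 adjacent swaps.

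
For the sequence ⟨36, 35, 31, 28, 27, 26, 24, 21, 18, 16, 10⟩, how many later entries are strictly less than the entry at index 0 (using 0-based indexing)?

The element at index 0 is 36.
Elements after it: 35, 31, 28, 27, 26, 24, 21, 18, 16, 10
Those smaller than 36: 35, 31, 28, 27, 26, 24, 21, 18, 16, 10

10 such elements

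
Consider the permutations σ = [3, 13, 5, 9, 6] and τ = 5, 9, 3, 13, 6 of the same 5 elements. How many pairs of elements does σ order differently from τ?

4 discordant pairs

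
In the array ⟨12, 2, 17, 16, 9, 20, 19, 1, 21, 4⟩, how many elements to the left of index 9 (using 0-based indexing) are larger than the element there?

7 such elements

The element at index 9 is 4.
Elements before it: 12, 2, 17, 16, 9, 20, 19, 1, 21
Those larger than 4: 12, 17, 16, 9, 20, 19, 21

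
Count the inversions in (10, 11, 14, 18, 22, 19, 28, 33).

1 inversion

For each element, count later entries that are smaller:
10 → none → 0
11 → none → 0
14 → none → 0
18 → none → 0
22 → 19 → 1
19 → none → 0
28 → none → 0
33 → none → 0
Sum: 0 + 0 + 0 + 0 + 1 + 0 + 0 + 0 = 1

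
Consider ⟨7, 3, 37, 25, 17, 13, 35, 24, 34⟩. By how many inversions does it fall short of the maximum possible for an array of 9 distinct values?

23

Maximum inversions for 9 distinct elements is C(9, 2) = 9·8/2 = 36.
Current inversions — for each element, count later smaller elements:
7: 1
3: 0
37: 6
25: 3
17: 1
13: 0
35: 2
24: 0
34: 0
Current total: 1 + 0 + 6 + 3 + 1 + 0 + 2 + 0 + 0 = 13
Shortfall: 36 − 13 = 23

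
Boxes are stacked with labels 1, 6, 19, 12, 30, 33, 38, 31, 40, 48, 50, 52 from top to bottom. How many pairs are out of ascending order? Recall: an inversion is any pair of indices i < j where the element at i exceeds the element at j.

Count, for each position, how many later elements it exceeds:
1 → none → 0
6 → none → 0
19 → 12 → 1
12 → none → 0
30 → none → 0
33 → 31 → 1
38 → 31 → 1
31 → none → 0
40 → none → 0
48 → none → 0
50 → none → 0
52 → none → 0
Sum: 0 + 0 + 1 + 0 + 0 + 1 + 1 + 0 + 0 + 0 + 0 + 0 = 3

3 inversions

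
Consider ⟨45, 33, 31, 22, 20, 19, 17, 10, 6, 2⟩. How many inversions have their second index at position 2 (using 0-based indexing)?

2

The element at index 2 is 31.
Elements before it: 45, 33
Those larger than 31: 45, 33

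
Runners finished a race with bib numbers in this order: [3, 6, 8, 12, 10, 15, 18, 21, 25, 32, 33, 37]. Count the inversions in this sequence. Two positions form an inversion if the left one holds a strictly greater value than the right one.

1 inversion

Count, for each position, how many later elements it exceeds:
3 → none → 0
6 → none → 0
8 → none → 0
12 → 10 → 1
10 → none → 0
15 → none → 0
18 → none → 0
21 → none → 0
25 → none → 0
32 → none → 0
33 → none → 0
37 → none → 0
Sum: 0 + 0 + 0 + 1 + 0 + 0 + 0 + 0 + 0 + 0 + 0 + 0 = 1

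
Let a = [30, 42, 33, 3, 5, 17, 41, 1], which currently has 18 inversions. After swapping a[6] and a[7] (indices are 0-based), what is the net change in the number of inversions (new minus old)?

-1

Positions 6 and 7 hold 41 and 1; after swapping, the array is [30, 42, 33, 3, 5, 17, 1, 41].
Count, for each position, how many later elements it exceeds:
30: 4
42: 6
33: 4
3: 1
5: 1
17: 1
1: 0
41: 0
Sum: 4 + 6 + 4 + 1 + 1 + 1 + 0 + 0 = 17
Change: 17 − 18 = -1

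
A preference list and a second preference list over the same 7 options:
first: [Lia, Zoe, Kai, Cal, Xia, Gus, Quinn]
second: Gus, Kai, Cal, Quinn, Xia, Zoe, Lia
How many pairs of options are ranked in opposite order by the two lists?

Assign each item its position (1..7) in the first ordering, then rewrite the second ordering as that position sequence:
positions: Lia→1, Zoe→2, Kai→3, Cal→4, Xia→5, Gus→6, Quinn→7
second ordering as positions: [6, 3, 4, 7, 5, 2, 1]
Discordant pairs = inversions in this position sequence.
6: 3, 4, 5, 2, 1 → 5
3: 2, 1 → 2
4: 2, 1 → 2
7: 5, 2, 1 → 3
5: 2, 1 → 2
2: 1 → 1
1: 0
Total: 5 + 2 + 2 + 3 + 2 + 1 + 0 = 15

15 pairs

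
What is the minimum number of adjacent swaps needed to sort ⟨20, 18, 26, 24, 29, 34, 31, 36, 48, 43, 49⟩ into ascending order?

4 adjacent swaps

Each adjacent swap fixes exactly one inversion, so the minimum swap count equals the number of inversions.
Count inversions — for each element, later elements that are smaller:
20: 18 → 1
18: none → 0
26: 24 → 1
24: none → 0
29: none → 0
34: 31 → 1
31: none → 0
36: none → 0
48: 43 → 1
43: none → 0
49: none → 0
Total inversions: 1 + 0 + 1 + 0 + 0 + 1 + 0 + 0 + 1 + 0 + 0 = 4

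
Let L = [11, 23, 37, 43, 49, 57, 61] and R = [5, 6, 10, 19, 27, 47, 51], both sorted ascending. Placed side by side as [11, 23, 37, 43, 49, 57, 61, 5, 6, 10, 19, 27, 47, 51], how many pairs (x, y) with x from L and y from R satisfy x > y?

Count, for every r in R, how many entries of L exceed r:
r = 5: 11, 23, 37, 43, 49, 57, 61 → 7
r = 6: 11, 23, 37, 43, 49, 57, 61 → 7
r = 10: 11, 23, 37, 43, 49, 57, 61 → 7
r = 19: 23, 37, 43, 49, 57, 61 → 6
r = 27: 37, 43, 49, 57, 61 → 5
r = 47: 49, 57, 61 → 3
r = 51: 57, 61 → 2
Cross-inversions: 7 + 7 + 7 + 6 + 5 + 3 + 2 = 37

37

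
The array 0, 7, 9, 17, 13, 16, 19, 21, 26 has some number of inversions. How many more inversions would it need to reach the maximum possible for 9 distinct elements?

34

Maximum inversions for 9 distinct elements is C(9, 2) = 9·8/2 = 36.
Current inversions — for each element, count later smaller elements:
0: 0
7: 0
9: 0
17: 2
13: 0
16: 0
19: 0
21: 0
26: 0
Current total: 0 + 0 + 0 + 2 + 0 + 0 + 0 + 0 + 0 = 2
Shortfall: 36 − 2 = 34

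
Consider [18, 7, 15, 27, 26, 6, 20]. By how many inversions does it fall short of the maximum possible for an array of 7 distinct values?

11 inversions short

Maximum inversions for 7 distinct elements is C(7, 2) = 7·6/2 = 21.
Current inversions — for each element, count later smaller elements:
18: 3
7: 1
15: 1
27: 3
26: 2
6: 0
20: 0
Current total: 3 + 1 + 1 + 3 + 2 + 0 + 0 = 10
Shortfall: 21 − 10 = 11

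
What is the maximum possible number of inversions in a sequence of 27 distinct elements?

351 inversions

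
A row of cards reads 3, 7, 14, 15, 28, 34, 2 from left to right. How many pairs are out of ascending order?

6

Inversion pairs (indices are 1-based):
(1,7): 3 > 2
(2,7): 7 > 2
(3,7): 14 > 2
(4,7): 15 > 2
(5,7): 28 > 2
(6,7): 34 > 2
That's 6 pairs.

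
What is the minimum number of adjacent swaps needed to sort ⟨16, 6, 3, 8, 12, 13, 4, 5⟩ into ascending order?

The minimum number of adjacent swaps to sort an array equals its inversion count, since every such swap removes exactly one inversion.
Count inversions — for each element, later elements that are smaller:
16: 6, 3, 8, 12, 13, 4, 5 → 7
6: 3, 4, 5 → 3
3: none → 0
8: 4, 5 → 2
12: 4, 5 → 2
13: 4, 5 → 2
4: none → 0
5: none → 0
Total inversions: 7 + 3 + 0 + 2 + 2 + 2 + 0 + 0 = 16

16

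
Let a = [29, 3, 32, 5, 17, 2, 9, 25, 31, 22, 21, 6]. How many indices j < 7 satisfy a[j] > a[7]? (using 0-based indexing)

2 such elements

The element at index 7 is 25.
Elements before it: 29, 3, 32, 5, 17, 2, 9
Those larger than 25: 29, 32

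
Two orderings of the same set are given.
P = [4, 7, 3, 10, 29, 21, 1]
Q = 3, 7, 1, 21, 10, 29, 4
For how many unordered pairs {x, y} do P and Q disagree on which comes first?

12

Assign each item its position (1..7) in the first ordering, then rewrite the second ordering as that position sequence:
positions: 4→1, 7→2, 3→3, 10→4, 29→5, 21→6, 1→7
second ordering as positions: [3, 2, 7, 6, 4, 5, 1]
Discordant pairs = inversions in this position sequence.
3: 2, 1 → 2
2: 1 → 1
7: 6, 4, 5, 1 → 4
6: 4, 5, 1 → 3
4: 1 → 1
5: 1 → 1
1: 0
Total: 2 + 1 + 4 + 3 + 1 + 1 + 0 = 12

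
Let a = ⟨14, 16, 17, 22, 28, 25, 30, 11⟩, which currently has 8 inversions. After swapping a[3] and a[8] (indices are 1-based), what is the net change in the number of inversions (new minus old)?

-1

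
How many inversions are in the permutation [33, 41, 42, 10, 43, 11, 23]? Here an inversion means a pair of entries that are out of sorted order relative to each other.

Out-of-order index pairs (0-indexed):
(0,3): 33 > 10
(0,5): 33 > 11
(0,6): 33 > 23
(1,3): 41 > 10
(1,5): 41 > 11
(1,6): 41 > 23
(2,3): 42 > 10
(2,5): 42 > 11
(2,6): 42 > 23
(4,5): 43 > 11
(4,6): 43 > 23
That's 11 pairs.

Out-of-order pairs: 11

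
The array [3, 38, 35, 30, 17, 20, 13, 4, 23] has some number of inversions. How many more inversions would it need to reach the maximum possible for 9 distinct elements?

13

Maximum inversions for 9 distinct elements is C(9, 2) = 9·8/2 = 36.
Current inversions — for each element, count later smaller elements:
3: 0
38: 7
35: 6
30: 5
17: 2
20: 2
13: 1
4: 0
23: 0
Current total: 0 + 7 + 6 + 5 + 2 + 2 + 1 + 0 + 0 = 23
Shortfall: 36 − 23 = 13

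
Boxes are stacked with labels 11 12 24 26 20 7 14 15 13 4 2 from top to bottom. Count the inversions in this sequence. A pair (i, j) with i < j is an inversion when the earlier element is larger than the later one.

37 out-of-order pairs

Sweep left to right; for each value list the smaller values that follow it:
11: 3
12: 3
24: 7
26: 7
20: 6
7: 2
14: 3
15: 3
13: 2
4: 1
2: 0
Sum: 3 + 3 + 7 + 7 + 6 + 2 + 3 + 3 + 2 + 1 + 0 = 37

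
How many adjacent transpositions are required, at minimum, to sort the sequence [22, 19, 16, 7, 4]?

10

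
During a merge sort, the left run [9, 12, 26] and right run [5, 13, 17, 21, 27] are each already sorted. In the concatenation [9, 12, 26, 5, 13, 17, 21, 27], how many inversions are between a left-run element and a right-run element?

Take each right-half value and tally the left-half values above it:
r = 5: 9, 12, 26 → 3
r = 13: 26 → 1
r = 17: 26 → 1
r = 21: 26 → 1
r = 27: none → 0
Cross-inversions: 3 + 1 + 1 + 1 + 0 = 6

6 cross-inversions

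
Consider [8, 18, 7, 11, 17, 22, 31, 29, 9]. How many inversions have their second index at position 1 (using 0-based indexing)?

The element at index 1 is 18.
Elements before it: 8
None of them are larger than 18.

0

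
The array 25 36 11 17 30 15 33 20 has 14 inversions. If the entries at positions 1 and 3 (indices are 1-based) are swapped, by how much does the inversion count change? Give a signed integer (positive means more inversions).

Positions 1 and 3 hold 25 and 11; after swapping, the array is [11, 36, 25, 17, 30, 15, 33, 20].
Sweep left to right; for each value list the smaller values that follow it:
11 → none → 0
36 → 25, 17, 30, 15, 33, 20 → 6
25 → 17, 15, 20 → 3
17 → 15 → 1
30 → 15, 20 → 2
15 → none → 0
33 → 20 → 1
20 → none → 0
Sum: 0 + 6 + 3 + 1 + 2 + 0 + 1 + 0 = 13
Change: 13 − 14 = -1

-1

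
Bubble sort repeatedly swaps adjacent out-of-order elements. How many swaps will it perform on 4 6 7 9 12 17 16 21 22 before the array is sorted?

1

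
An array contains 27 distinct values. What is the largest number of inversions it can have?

Inversions: 351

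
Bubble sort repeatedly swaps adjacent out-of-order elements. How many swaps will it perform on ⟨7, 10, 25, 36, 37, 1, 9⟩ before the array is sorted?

9 swaps

The minimum number of adjacent swaps to sort an array equals its inversion count, since every such swap removes exactly one inversion.
Count inversions — for each element, later elements that are smaller:
7: 1 → 1
10: 1, 9 → 2
25: 1, 9 → 2
36: 1, 9 → 2
37: 1, 9 → 2
1: none → 0
9: none → 0
Total inversions: 1 + 2 + 2 + 2 + 2 + 0 + 0 = 9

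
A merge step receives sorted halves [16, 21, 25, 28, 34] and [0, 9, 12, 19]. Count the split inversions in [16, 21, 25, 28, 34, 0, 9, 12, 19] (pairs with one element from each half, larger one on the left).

Take each right-half value and tally the left-half values above it:
r = 0: 16, 21, 25, 28, 34 → 5
r = 9: 16, 21, 25, 28, 34 → 5
r = 12: 16, 21, 25, 28, 34 → 5
r = 19: 21, 25, 28, 34 → 4
Cross-inversions: 5 + 5 + 5 + 4 = 19

19 split inversions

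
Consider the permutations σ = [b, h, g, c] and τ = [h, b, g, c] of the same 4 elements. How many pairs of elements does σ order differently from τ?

1 discordant pair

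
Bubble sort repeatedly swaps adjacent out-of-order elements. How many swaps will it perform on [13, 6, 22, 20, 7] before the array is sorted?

5 adjacent swaps

The minimum number of adjacent swaps to sort an array equals its inversion count, since every such swap removes exactly one inversion.
Count inversions — for each element, later elements that are smaller:
13: 6, 7 → 2
6: none → 0
22: 20, 7 → 2
20: 7 → 1
7: none → 0
Total inversions: 2 + 0 + 2 + 1 + 0 = 5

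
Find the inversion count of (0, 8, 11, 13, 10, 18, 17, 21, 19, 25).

For each element, count later entries that are smaller:
0: 0
8: 0
11: 1
13: 1
10: 0
18: 1
17: 0
21: 1
19: 0
25: 0
Sum: 0 + 0 + 1 + 1 + 0 + 1 + 0 + 1 + 0 + 0 = 4

4 out-of-order pairs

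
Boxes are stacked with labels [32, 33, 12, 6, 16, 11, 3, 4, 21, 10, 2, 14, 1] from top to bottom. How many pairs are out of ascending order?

57 out-of-order pairs

Sweep left to right; for each value list the smaller values that follow it:
32: 11
33: 11
12: 7
6: 4
16: 7
11: 5
3: 2
4: 2
21: 4
10: 2
2: 1
14: 1
1: 0
Sum: 11 + 11 + 7 + 4 + 7 + 5 + 2 + 2 + 4 + 2 + 1 + 1 + 0 = 57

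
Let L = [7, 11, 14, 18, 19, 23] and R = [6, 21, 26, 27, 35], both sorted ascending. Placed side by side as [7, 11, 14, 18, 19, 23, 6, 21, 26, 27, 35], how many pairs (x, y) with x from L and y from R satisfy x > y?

For each element r of the right run, count left-run elements greater than r:
r = 6: 7, 11, 14, 18, 19, 23 → 6
r = 21: 23 → 1
r = 26: none → 0
r = 27: none → 0
r = 35: none → 0
Cross-inversions: 6 + 1 + 0 + 0 + 0 = 7

7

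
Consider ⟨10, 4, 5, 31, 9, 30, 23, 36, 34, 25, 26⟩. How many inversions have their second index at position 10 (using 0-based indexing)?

4

The element at index 10 is 26.
Elements before it: 10, 4, 5, 31, 9, 30, 23, 36, 34, 25
Those larger than 26: 31, 30, 36, 34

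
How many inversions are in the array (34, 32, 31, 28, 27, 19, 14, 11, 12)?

Element-by-element contributions:
34: 8
32: 7
31: 6
28: 5
27: 4
19: 3
14: 2
11: 0
12: 0
Sum: 8 + 7 + 6 + 5 + 4 + 3 + 2 + 0 + 0 = 35

35 out-of-order pairs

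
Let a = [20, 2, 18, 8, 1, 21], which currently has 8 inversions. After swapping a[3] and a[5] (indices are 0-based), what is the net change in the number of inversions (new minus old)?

+1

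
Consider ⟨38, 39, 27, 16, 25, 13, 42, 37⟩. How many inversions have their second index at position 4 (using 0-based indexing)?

3

The element at index 4 is 25.
Elements before it: 38, 39, 27, 16
Those larger than 25: 38, 39, 27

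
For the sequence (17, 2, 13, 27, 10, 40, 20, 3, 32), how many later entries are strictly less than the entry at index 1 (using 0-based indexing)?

The element at index 1 is 2.
Elements after it: 13, 27, 10, 40, 20, 3, 32
None of them are smaller than 2.

0 such elements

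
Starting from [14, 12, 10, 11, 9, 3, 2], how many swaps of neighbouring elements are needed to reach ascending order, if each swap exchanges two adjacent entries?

20

The minimum number of adjacent swaps to sort an array equals its inversion count, since every such swap removes exactly one inversion.
Count inversions — for each element, later elements that are smaller:
14: 12, 10, 11, 9, 3, 2 → 6
12: 10, 11, 9, 3, 2 → 5
10: 9, 3, 2 → 3
11: 9, 3, 2 → 3
9: 3, 2 → 2
3: 2 → 1
2: none → 0
Total inversions: 6 + 5 + 3 + 3 + 2 + 1 + 0 = 20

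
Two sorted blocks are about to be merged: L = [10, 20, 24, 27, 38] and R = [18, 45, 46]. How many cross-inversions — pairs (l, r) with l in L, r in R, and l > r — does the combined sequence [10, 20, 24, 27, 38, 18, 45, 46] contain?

4

For each element r of the right run, count left-run elements greater than r:
r = 18: 20, 24, 27, 38 → 4
r = 45: none → 0
r = 46: none → 0
Cross-inversions: 4 + 0 + 0 = 4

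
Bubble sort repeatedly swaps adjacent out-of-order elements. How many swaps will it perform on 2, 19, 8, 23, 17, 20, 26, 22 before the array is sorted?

Each adjacent swap fixes exactly one inversion, so the minimum swap count equals the number of inversions.
Count inversions — for each element, later elements that are smaller:
2: none → 0
19: 8, 17 → 2
8: none → 0
23: 17, 20, 22 → 3
17: none → 0
20: none → 0
26: 22 → 1
22: none → 0
Total inversions: 0 + 2 + 0 + 3 + 0 + 0 + 1 + 0 = 6

There are 6 adjacent swaps.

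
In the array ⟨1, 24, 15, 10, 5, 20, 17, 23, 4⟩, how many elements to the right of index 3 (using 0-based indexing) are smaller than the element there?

The element at index 3 is 10.
Elements after it: 5, 20, 17, 23, 4
Those smaller than 10: 5, 4

2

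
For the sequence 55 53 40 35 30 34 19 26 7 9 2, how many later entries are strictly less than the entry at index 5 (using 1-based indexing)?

The element at index 5 is 30.
Elements after it: 34, 19, 26, 7, 9, 2
Those smaller than 30: 19, 26, 7, 9, 2

5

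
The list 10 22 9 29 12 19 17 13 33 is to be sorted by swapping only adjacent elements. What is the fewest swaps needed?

Each adjacent swap fixes exactly one inversion, so the minimum swap count equals the number of inversions.
Count inversions — for each element, later elements that are smaller:
10: 9 → 1
22: 9, 12, 19, 17, 13 → 5
9: none → 0
29: 12, 19, 17, 13 → 4
12: none → 0
19: 17, 13 → 2
17: 13 → 1
13: none → 0
33: none → 0
Total inversions: 1 + 5 + 0 + 4 + 0 + 2 + 1 + 0 + 0 = 13

13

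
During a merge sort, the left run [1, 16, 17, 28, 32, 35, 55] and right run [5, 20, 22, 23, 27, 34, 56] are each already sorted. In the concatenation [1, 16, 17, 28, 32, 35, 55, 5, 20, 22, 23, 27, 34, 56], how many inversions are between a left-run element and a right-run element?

24

For each element r of the right run, count left-run elements greater than r:
r = 5: 16, 17, 28, 32, 35, 55 → 6
r = 20: 28, 32, 35, 55 → 4
r = 22: 28, 32, 35, 55 → 4
r = 23: 28, 32, 35, 55 → 4
r = 27: 28, 32, 35, 55 → 4
r = 34: 35, 55 → 2
r = 56: none → 0
Cross-inversions: 6 + 4 + 4 + 4 + 4 + 2 + 0 = 24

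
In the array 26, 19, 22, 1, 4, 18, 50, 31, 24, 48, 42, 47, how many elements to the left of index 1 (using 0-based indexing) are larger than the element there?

The element at index 1 is 19.
Elements before it: 26
Those larger than 19: 26

1 such element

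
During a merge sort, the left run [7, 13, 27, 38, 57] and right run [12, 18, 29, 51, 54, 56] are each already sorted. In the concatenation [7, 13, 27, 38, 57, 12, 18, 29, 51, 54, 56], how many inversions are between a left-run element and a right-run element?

Take each right-half value and tally the left-half values above it:
r = 12: 13, 27, 38, 57 → 4
r = 18: 27, 38, 57 → 3
r = 29: 38, 57 → 2
r = 51: 57 → 1
r = 54: 57 → 1
r = 56: 57 → 1
Cross-inversions: 4 + 3 + 2 + 1 + 1 + 1 = 12

12 cross-inversions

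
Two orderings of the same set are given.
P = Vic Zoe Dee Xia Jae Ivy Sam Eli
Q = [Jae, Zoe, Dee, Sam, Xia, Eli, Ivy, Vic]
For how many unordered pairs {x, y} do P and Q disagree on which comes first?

Assign each item its position (1..8) in the first ordering, then rewrite the second ordering as that position sequence:
positions: Vic→1, Zoe→2, Dee→3, Xia→4, Jae→5, Ivy→6, Sam→7, Eli→8
second ordering as positions: [5, 2, 3, 7, 4, 8, 6, 1]
Discordant pairs = inversions in this position sequence.
5: 2, 3, 4, 1 → 4
2: 1 → 1
3: 1 → 1
7: 4, 6, 1 → 3
4: 1 → 1
8: 6, 1 → 2
6: 1 → 1
1: 0
Total: 4 + 1 + 1 + 3 + 1 + 2 + 1 + 0 = 13

13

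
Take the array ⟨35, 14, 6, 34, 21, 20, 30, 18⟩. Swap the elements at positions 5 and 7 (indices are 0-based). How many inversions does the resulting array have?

Positions 5 and 7 hold 20 and 18; after swapping, the array is [35, 14, 6, 34, 21, 18, 30, 20].
Element-by-element contributions:
35 → 14, 6, 34, 21, 18, 30, 20 → 7
14 → 6 → 1
6 → none → 0
34 → 21, 18, 30, 20 → 4
21 → 18, 20 → 2
18 → none → 0
30 → 20 → 1
20 → none → 0
Sum: 7 + 1 + 0 + 4 + 2 + 0 + 1 + 0 = 15

There are 15 inversions.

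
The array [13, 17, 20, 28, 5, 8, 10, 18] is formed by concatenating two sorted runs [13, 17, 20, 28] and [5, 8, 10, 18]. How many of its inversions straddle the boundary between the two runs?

Take each right-half value and tally the left-half values above it:
r = 5: 13, 17, 20, 28 → 4
r = 8: 13, 17, 20, 28 → 4
r = 10: 13, 17, 20, 28 → 4
r = 18: 20, 28 → 2
Cross-inversions: 4 + 4 + 4 + 2 = 14

14 cross-inversions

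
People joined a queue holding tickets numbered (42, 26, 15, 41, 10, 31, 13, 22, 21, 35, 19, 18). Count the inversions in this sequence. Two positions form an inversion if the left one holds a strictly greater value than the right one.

Element-by-element contributions:
42: 11
26: 7
15: 2
41: 8
10: 0
31: 5
13: 0
22: 3
21: 2
35: 2
19: 1
18: 0
Sum: 11 + 7 + 2 + 8 + 0 + 5 + 0 + 3 + 2 + 2 + 1 + 0 = 41

41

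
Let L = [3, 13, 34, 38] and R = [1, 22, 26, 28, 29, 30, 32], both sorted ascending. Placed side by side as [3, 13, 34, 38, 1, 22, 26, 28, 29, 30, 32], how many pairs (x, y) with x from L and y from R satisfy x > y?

Take each right-half value and tally the left-half values above it:
r = 1: 3, 13, 34, 38 → 4
r = 22: 34, 38 → 2
r = 26: 34, 38 → 2
r = 28: 34, 38 → 2
r = 29: 34, 38 → 2
r = 30: 34, 38 → 2
r = 32: 34, 38 → 2
Cross-inversions: 4 + 2 + 2 + 2 + 2 + 2 + 2 = 16

16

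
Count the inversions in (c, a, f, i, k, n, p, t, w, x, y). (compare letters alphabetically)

Out-of-order pairs: 1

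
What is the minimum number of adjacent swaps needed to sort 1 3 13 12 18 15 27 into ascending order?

Minimum adjacent swaps = number of inversions (each swap of adjacent out-of-order elements removes one inversion and no swap can remove more).
Count inversions — for each element, later elements that are smaller:
1: none → 0
3: none → 0
13: 12 → 1
12: none → 0
18: 15 → 1
15: none → 0
27: none → 0
Total inversions: 0 + 0 + 1 + 0 + 1 + 0 + 0 = 2

Swaps: 2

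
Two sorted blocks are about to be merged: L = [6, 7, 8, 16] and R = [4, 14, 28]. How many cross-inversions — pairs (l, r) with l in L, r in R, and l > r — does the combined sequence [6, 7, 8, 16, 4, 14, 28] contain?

5 split inversions

Count, for every r in R, how many entries of L exceed r:
r = 4: 6, 7, 8, 16 → 4
r = 14: 16 → 1
r = 28: none → 0
Cross-inversions: 4 + 1 + 0 = 5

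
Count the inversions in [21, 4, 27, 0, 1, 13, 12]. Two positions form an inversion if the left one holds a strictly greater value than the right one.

There are 12 out-of-order pairs.

Count, for each position, how many later elements it exceeds:
21: 5
4: 2
27: 4
0: 0
1: 0
13: 1
12: 0
Sum: 5 + 2 + 4 + 0 + 0 + 1 + 0 = 12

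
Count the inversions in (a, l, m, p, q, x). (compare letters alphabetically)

0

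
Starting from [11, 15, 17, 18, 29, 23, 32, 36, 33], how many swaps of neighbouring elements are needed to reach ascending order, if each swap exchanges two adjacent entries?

2 swaps

The minimum number of adjacent swaps to sort an array equals its inversion count, since every such swap removes exactly one inversion.
Count inversions — for each element, later elements that are smaller:
11: none → 0
15: none → 0
17: none → 0
18: none → 0
29: 23 → 1
23: none → 0
32: none → 0
36: 33 → 1
33: none → 0
Total inversions: 0 + 0 + 0 + 0 + 1 + 0 + 0 + 1 + 0 = 2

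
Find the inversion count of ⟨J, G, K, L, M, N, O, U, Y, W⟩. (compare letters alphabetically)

Count, for each position, how many later elements it exceeds:
J → G → 1
G → none → 0
K → none → 0
L → none → 0
M → none → 0
N → none → 0
O → none → 0
U → none → 0
Y → W → 1
W → none → 0
Sum: 1 + 0 + 0 + 0 + 0 + 0 + 0 + 0 + 1 + 0 = 2

2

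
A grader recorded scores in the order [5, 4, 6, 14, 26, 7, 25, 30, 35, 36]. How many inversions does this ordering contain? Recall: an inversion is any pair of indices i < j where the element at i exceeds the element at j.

For each element, count later entries that are smaller:
5: 1
4: 0
6: 0
14: 1
26: 2
7: 0
25: 0
30: 0
35: 0
36: 0
Sum: 1 + 0 + 0 + 1 + 2 + 0 + 0 + 0 + 0 + 0 = 4

4 inversions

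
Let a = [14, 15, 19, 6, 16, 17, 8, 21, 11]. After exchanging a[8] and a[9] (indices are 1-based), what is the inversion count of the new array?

Positions 8 and 9 hold 21 and 11; after swapping, the array is [14, 15, 19, 6, 16, 17, 8, 11, 21].
Element-by-element contributions:
14: 3
15: 3
19: 5
6: 0
16: 2
17: 2
8: 0
11: 0
21: 0
Sum: 3 + 3 + 5 + 0 + 2 + 2 + 0 + 0 + 0 = 15

15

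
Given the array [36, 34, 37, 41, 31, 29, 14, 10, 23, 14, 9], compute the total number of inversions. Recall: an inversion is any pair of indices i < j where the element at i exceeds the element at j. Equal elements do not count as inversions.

Count, for each position, how many later elements it exceeds:
36: 8
34: 7
37: 7
41: 7
31: 6
29: 5
14: 2
10: 1
23: 2
14: 1
9: 0
Sum: 8 + 7 + 7 + 7 + 6 + 5 + 2 + 1 + 2 + 1 + 0 = 46

46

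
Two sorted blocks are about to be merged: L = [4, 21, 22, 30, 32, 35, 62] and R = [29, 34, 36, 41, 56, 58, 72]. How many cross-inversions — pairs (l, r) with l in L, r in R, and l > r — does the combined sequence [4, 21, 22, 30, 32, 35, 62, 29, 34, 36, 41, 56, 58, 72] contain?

Count, for every r in R, how many entries of L exceed r:
r = 29: 30, 32, 35, 62 → 4
r = 34: 35, 62 → 2
r = 36: 62 → 1
r = 41: 62 → 1
r = 56: 62 → 1
r = 58: 62 → 1
r = 72: none → 0
Cross-inversions: 4 + 2 + 1 + 1 + 1 + 1 + 0 = 10

10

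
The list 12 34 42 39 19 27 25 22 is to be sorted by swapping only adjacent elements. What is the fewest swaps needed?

16

The minimum number of adjacent swaps to sort an array equals its inversion count, since every such swap removes exactly one inversion.
Count inversions — for each element, later elements that are smaller:
12: none → 0
34: 19, 27, 25, 22 → 4
42: 39, 19, 27, 25, 22 → 5
39: 19, 27, 25, 22 → 4
19: none → 0
27: 25, 22 → 2
25: 22 → 1
22: none → 0
Total inversions: 0 + 4 + 5 + 4 + 0 + 2 + 1 + 0 = 16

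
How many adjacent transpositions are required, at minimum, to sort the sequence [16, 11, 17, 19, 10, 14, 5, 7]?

Each adjacent swap fixes exactly one inversion, so the minimum swap count equals the number of inversions.
Count inversions — for each element, later elements that are smaller:
16: 11, 10, 14, 5, 7 → 5
11: 10, 5, 7 → 3
17: 10, 14, 5, 7 → 4
19: 10, 14, 5, 7 → 4
10: 5, 7 → 2
14: 5, 7 → 2
5: none → 0
7: none → 0
Total inversions: 5 + 3 + 4 + 4 + 2 + 2 + 0 + 0 = 20

20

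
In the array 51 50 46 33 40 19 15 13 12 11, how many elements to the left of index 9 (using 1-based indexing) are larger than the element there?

8

The element at index 9 is 12.
Elements before it: 51, 50, 46, 33, 40, 19, 15, 13
Those larger than 12: 51, 50, 46, 33, 40, 19, 15, 13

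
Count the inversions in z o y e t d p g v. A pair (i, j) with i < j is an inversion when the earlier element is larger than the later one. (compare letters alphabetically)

Count, for each position, how many later elements it exceeds:
z: 8
o: 3
y: 6
e: 1
t: 3
d: 0
p: 1
g: 0
v: 0
Sum: 8 + 3 + 6 + 1 + 3 + 0 + 1 + 0 + 0 = 22

22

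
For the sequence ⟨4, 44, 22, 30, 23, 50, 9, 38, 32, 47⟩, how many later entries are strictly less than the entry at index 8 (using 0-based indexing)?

The element at index 8 is 32.
Elements after it: 47
None of them are smaller than 32.

0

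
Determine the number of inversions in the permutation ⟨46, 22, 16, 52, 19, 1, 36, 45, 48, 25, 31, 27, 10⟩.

For each element, count later entries that are smaller:
46: 10
22: 4
16: 2
52: 9
19: 2
1: 0
36: 4
45: 4
48: 4
25: 1
31: 2
27: 1
10: 0
Sum: 10 + 4 + 2 + 9 + 2 + 0 + 4 + 4 + 4 + 1 + 2 + 1 + 0 = 43

Inversions: 43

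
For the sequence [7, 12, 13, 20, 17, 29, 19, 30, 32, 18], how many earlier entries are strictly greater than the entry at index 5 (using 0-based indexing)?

The element at index 5 is 29.
Elements before it: 7, 12, 13, 20, 17
None of them are larger than 29.

0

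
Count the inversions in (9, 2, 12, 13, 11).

There are 3 inversions.

Out-of-order index pairs (0-indexed):
(0,1): 9 > 2
(2,4): 12 > 11
(3,4): 13 > 11
That's 3 pairs.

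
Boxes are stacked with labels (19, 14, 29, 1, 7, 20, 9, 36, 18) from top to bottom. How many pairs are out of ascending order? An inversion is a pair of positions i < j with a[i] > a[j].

16

Count, for each position, how many later elements it exceeds:
19 → 14, 1, 7, 9, 18 → 5
14 → 1, 7, 9 → 3
29 → 1, 7, 20, 9, 18 → 5
1 → none → 0
7 → none → 0
20 → 9, 18 → 2
9 → none → 0
36 → 18 → 1
18 → none → 0
Sum: 5 + 3 + 5 + 0 + 0 + 2 + 0 + 1 + 0 = 16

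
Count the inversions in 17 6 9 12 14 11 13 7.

Element-by-element contributions:
17: 7
6: 0
9: 1
12: 2
14: 3
11: 1
13: 1
7: 0
Sum: 7 + 0 + 1 + 2 + 3 + 1 + 1 + 0 = 15

There are 15 inversions.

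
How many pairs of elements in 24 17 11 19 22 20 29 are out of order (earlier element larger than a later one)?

Element-by-element contributions:
24 → 17, 11, 19, 22, 20 → 5
17 → 11 → 1
11 → none → 0
19 → none → 0
22 → 20 → 1
20 → none → 0
29 → none → 0
Sum: 5 + 1 + 0 + 0 + 1 + 0 + 0 = 7

7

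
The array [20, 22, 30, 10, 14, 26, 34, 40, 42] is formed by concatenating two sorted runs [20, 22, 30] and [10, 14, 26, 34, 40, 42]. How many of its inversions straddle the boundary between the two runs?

7 split inversions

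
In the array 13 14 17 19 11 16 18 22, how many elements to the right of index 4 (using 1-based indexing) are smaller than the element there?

3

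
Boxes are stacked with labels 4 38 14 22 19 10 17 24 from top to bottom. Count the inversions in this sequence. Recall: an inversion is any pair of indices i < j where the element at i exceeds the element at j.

12 out-of-order pairs

For each element, count later entries that are smaller:
4: 0
38: 6
14: 1
22: 3
19: 2
10: 0
17: 0
24: 0
Sum: 0 + 6 + 1 + 3 + 2 + 0 + 0 + 0 = 12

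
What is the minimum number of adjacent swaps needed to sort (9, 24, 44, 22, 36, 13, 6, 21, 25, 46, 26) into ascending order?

Swaps: 22

Each adjacent swap fixes exactly one inversion, so the minimum swap count equals the number of inversions.
Count inversions — for each element, later elements that are smaller:
9: 6 → 1
24: 22, 13, 6, 21 → 4
44: 22, 36, 13, 6, 21, 25, 26 → 7
22: 13, 6, 21 → 3
36: 13, 6, 21, 25, 26 → 5
13: 6 → 1
6: none → 0
21: none → 0
25: none → 0
46: 26 → 1
26: none → 0
Total inversions: 1 + 4 + 7 + 3 + 5 + 1 + 0 + 0 + 0 + 1 + 0 = 22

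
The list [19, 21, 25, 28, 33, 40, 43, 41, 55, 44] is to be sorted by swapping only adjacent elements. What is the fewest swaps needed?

2 swaps

Minimum adjacent swaps = number of inversions (each swap of adjacent out-of-order elements removes one inversion and no swap can remove more).
Count inversions — for each element, later elements that are smaller:
19: none → 0
21: none → 0
25: none → 0
28: none → 0
33: none → 0
40: none → 0
43: 41 → 1
41: none → 0
55: 44 → 1
44: none → 0
Total inversions: 0 + 0 + 0 + 0 + 0 + 0 + 1 + 0 + 1 + 0 = 2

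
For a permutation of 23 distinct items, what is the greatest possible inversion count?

253

A reversed (strictly descending) arrangement makes every pair an inversion, giving C(23, 2) inversions.
C(23, 2) = 23·22/2 = 253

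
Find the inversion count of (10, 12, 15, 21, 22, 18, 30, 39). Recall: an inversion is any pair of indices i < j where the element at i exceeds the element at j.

2 inversions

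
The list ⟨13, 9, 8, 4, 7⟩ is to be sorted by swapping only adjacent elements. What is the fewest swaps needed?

Each adjacent swap fixes exactly one inversion, so the minimum swap count equals the number of inversions.
Count inversions — for each element, later elements that are smaller:
13: 9, 8, 4, 7 → 4
9: 8, 4, 7 → 3
8: 4, 7 → 2
4: none → 0
7: none → 0
Total inversions: 4 + 3 + 2 + 0 + 0 = 9

9 adjacent swaps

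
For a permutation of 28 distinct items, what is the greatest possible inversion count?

The maximum occurs when the array is in strictly decreasing order: every one of the C(28, 2) pairs is inverted.
C(28, 2) = 28·27/2 = 378

378 inversions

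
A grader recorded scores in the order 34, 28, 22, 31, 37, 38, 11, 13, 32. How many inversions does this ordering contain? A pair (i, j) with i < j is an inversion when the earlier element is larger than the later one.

Element-by-element contributions:
34: 6
28: 3
22: 2
31: 2
37: 3
38: 3
11: 0
13: 0
32: 0
Sum: 6 + 3 + 2 + 2 + 3 + 3 + 0 + 0 + 0 = 19

19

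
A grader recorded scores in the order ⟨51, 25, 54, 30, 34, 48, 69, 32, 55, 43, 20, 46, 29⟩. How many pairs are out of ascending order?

There are 43 inversions.

For each element, count later entries that are smaller:
51: 9
25: 1
54: 8
30: 2
34: 3
48: 5
69: 6
32: 2
55: 4
43: 2
20: 0
46: 1
29: 0
Sum: 9 + 1 + 8 + 2 + 3 + 5 + 6 + 2 + 4 + 2 + 0 + 1 + 0 = 43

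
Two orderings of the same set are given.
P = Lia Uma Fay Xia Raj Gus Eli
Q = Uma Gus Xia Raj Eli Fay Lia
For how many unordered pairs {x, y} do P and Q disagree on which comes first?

There are 12 disagreeing pairs.

Assign each item its position (1..7) in the first ordering, then rewrite the second ordering as that position sequence:
positions: Lia→1, Uma→2, Fay→3, Xia→4, Raj→5, Gus→6, Eli→7
second ordering as positions: [2, 6, 4, 5, 7, 3, 1]
Discordant pairs = inversions in this position sequence.
2: 1 → 1
6: 4, 5, 3, 1 → 4
4: 3, 1 → 2
5: 3, 1 → 2
7: 3, 1 → 2
3: 1 → 1
1: 0
Total: 1 + 4 + 2 + 2 + 2 + 1 + 0 = 12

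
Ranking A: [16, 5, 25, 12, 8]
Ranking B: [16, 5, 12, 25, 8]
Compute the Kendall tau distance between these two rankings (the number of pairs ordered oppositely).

There is 1 discordant pair.

Assign each item its position (1..5) in the first ordering, then rewrite the second ordering as that position sequence:
positions: 16→1, 5→2, 25→3, 12→4, 8→5
second ordering as positions: [1, 2, 4, 3, 5]
Discordant pairs = inversions in this position sequence.
1: 0
2: 0
4: 3 → 1
3: 0
5: 0
Total: 0 + 0 + 1 + 0 + 0 = 1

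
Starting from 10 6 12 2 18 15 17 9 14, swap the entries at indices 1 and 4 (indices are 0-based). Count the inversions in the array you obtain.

17 inversions

Positions 1 and 4 hold 6 and 18; after swapping, the array is [10, 18, 12, 2, 6, 15, 17, 9, 14].
Count, for each position, how many later elements it exceeds:
10: 3
18: 7
12: 3
2: 0
6: 0
15: 2
17: 2
9: 0
14: 0
Sum: 3 + 7 + 3 + 0 + 0 + 2 + 2 + 0 + 0 = 17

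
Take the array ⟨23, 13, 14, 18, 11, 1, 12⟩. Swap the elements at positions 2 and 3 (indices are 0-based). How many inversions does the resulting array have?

17

Positions 2 and 3 hold 14 and 18; after swapping, the array is [23, 13, 18, 14, 11, 1, 12].
Sweep left to right; for each value list the smaller values that follow it:
23 → 13, 18, 14, 11, 1, 12 → 6
13 → 11, 1, 12 → 3
18 → 14, 11, 1, 12 → 4
14 → 11, 1, 12 → 3
11 → 1 → 1
1 → none → 0
12 → none → 0
Sum: 6 + 3 + 4 + 3 + 1 + 0 + 0 = 17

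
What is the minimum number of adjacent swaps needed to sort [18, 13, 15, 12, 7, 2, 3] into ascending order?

19

Minimum adjacent swaps = number of inversions (each swap of adjacent out-of-order elements removes one inversion and no swap can remove more).
Count inversions — for each element, later elements that are smaller:
18: 13, 15, 12, 7, 2, 3 → 6
13: 12, 7, 2, 3 → 4
15: 12, 7, 2, 3 → 4
12: 7, 2, 3 → 3
7: 2, 3 → 2
2: none → 0
3: none → 0
Total inversions: 6 + 4 + 4 + 3 + 2 + 0 + 0 = 19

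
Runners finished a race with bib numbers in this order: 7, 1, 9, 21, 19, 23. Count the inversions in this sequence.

2 inversions

Sweep left to right; for each value list the smaller values that follow it:
7: 1
1: 0
9: 0
21: 1
19: 0
23: 0
Sum: 1 + 0 + 0 + 1 + 0 + 0 = 2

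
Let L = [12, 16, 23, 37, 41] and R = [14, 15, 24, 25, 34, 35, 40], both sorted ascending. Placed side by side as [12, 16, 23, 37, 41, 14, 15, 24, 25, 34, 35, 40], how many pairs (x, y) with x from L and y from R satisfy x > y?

17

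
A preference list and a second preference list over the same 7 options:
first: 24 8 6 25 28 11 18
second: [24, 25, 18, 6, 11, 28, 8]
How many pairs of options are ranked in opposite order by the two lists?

There are 10 pairs.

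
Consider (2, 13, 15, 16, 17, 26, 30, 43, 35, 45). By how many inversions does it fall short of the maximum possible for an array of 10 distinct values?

44 inversions short

Maximum inversions for 10 distinct elements is C(10, 2) = 10·9/2 = 45.
Current inversions — for each element, count later smaller elements:
2: 0
13: 0
15: 0
16: 0
17: 0
26: 0
30: 0
43: 1
35: 0
45: 0
Current total: 0 + 0 + 0 + 0 + 0 + 0 + 0 + 1 + 0 + 0 = 1
Shortfall: 45 − 1 = 44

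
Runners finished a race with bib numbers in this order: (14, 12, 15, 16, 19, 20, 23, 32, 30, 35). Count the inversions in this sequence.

2

Sweep left to right; for each value list the smaller values that follow it:
14 → 12 → 1
12 → none → 0
15 → none → 0
16 → none → 0
19 → none → 0
20 → none → 0
23 → none → 0
32 → 30 → 1
30 → none → 0
35 → none → 0
Sum: 1 + 0 + 0 + 0 + 0 + 0 + 0 + 1 + 0 + 0 = 2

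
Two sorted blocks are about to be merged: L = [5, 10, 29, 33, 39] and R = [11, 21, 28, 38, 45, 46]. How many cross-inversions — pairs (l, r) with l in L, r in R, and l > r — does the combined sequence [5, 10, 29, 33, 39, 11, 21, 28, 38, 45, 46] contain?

Count, for every r in R, how many entries of L exceed r:
r = 11: 29, 33, 39 → 3
r = 21: 29, 33, 39 → 3
r = 28: 29, 33, 39 → 3
r = 38: 39 → 1
r = 45: none → 0
r = 46: none → 0
Cross-inversions: 3 + 3 + 3 + 1 + 0 + 0 = 10

10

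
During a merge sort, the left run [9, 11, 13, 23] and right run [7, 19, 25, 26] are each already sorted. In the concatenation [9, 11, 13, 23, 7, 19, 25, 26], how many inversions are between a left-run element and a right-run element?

There are 5 split inversions.

Count, for every r in R, how many entries of L exceed r:
r = 7: 9, 11, 13, 23 → 4
r = 19: 23 → 1
r = 25: none → 0
r = 26: none → 0
Cross-inversions: 4 + 1 + 0 + 0 = 5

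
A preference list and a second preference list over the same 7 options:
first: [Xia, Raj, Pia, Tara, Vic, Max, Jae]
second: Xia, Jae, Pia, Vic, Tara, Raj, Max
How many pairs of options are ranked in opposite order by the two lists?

Assign each item its position (1..7) in the first ordering, then rewrite the second ordering as that position sequence:
positions: Xia→1, Raj→2, Pia→3, Tara→4, Vic→5, Max→6, Jae→7
second ordering as positions: [1, 7, 3, 5, 4, 2, 6]
Discordant pairs = inversions in this position sequence.
1: 0
7: 3, 5, 4, 2, 6 → 5
3: 2 → 1
5: 4, 2 → 2
4: 2 → 1
2: 0
6: 0
Total: 0 + 5 + 1 + 2 + 1 + 0 + 0 = 9

9 pairs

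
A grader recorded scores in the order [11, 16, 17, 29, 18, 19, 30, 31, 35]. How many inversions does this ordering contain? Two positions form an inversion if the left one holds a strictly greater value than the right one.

For each element, count later entries that are smaller:
11: 0
16: 0
17: 0
29: 2
18: 0
19: 0
30: 0
31: 0
35: 0
Sum: 0 + 0 + 0 + 2 + 0 + 0 + 0 + 0 + 0 = 2

2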